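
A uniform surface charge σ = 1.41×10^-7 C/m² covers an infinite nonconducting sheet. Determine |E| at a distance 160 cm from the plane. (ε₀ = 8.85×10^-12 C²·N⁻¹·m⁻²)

E ≈ 7.97×10^3 N/C

The symmetry is planar: E is normal to the sheet and the same magnitude on both sides. Take a pillbox straddling the sheet with end-cap area A.
Only the two end caps contribute flux: Φ = 2EA. With Q_enc = σA, Gauss's law gives E = |σ|/(2ε₀).
E = |σ|/(2ε₀) = (1.41×10^-7)/(2·8.85×10^-12) = 7.97×10^3 N/C.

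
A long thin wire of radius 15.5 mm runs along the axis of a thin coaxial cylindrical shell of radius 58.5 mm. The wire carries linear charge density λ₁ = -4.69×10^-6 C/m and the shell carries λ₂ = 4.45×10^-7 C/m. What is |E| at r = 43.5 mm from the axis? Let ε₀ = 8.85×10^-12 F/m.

Choose a coaxial cylinder of radius r = 43.5 mm (arbitrary length L) as the Gaussian surface (between the conductors, 15.5 mm < r < 58.5 mm).
Only the inner wire is enclosed; the outer shell contributes nothing inside itself. λ_enc = λ₁ = -4.69×10^-6 C/m.
Since E is radial and uniform over the curved surface, Φ = E·2πrL = Q_enc/ε₀ = λ_enc L/ε₀.
E = |λ_enc|/(2πε₀r) = (4.69×10^-6)/(2π·8.85×10^-12·0.0435) = 1.94×10^6 N/C.

1.94×10^6 N/C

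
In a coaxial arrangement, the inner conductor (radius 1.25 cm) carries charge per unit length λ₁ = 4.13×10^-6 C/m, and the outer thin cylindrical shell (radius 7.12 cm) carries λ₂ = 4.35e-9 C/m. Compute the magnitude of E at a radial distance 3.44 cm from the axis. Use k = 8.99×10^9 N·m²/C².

|E| = 2.16×10^6 V/m

Coaxial Gaussian cylinder, radius r = 3.44 cm, length L (between the conductors, 1.25 cm < r < 7.12 cm).
Only the inner wire is enclosed; the outer shell contributes nothing inside itself. λ_enc = λ₁ = 4.13×10^-6 C/m.
Gauss's law: E·2πrL = λ_enc L/ε₀.
E = 2k|λ_enc|/r = 2(8.99×10^9)(4.13×10^-6)/(0.0344) = 2.16e6 N/C.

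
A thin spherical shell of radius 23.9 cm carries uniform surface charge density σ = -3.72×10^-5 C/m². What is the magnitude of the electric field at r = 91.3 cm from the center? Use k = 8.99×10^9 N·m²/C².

Symmetry ⇒ E = E(r) r̂. Gaussian sphere of radius r = 91.3 cm (r > 23.9 cm).
The entire shell is enclosed: Q_enc = σ·4πR² = (-3.72×10^-5)·4π·(0.239)² = -2.67×10^-5 C.
Applying ∮E·dA = Q_enc/ε₀ with Φ = E(4πr²):
E = k|Q_enc|/r² = (8.99×10^9)(2.67×10^-5)/(0.913)² = 2.88×10^5 N/C.

E ≈ 2.88×10^5 N/C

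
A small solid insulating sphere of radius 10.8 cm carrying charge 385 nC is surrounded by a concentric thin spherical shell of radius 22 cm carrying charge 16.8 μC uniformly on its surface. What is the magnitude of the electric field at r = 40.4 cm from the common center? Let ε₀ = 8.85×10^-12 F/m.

9.47×10^5 N/C

Take a concentric spherical Gaussian surface of radius r = 40.4 cm (r > 22 cm, enclosing both).
Q_enc = (385 nC) + (16.8 μC) = 1.719e-5 C.
Since E is radial and uniform over the Gaussian sphere, Φ = E·4πr² = Q_enc/ε₀.
E = |Q_enc|/(4πε₀r²) = (1.719×10^-5)/(4π·8.85×10^-12·(0.404)²) = 9.47e5 N/C.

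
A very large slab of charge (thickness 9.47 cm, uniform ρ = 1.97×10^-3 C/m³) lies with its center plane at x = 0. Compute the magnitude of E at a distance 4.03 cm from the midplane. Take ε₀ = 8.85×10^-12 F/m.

By symmetry E is perpendicular to the slab. A Gaussian pillbox from −4.03 cm to +4.03 cm (face area A) lies entirely within the slab.
Q_enc = ρ·(2x)·A and flux = 2EA, so 2EA = 2ρxA/ε₀ ⇒ E = |ρ|x/ε₀.
E = (1.97e-3)(0.0403)/(8.85×10^-12) = 8.97×10^6 N/C.

E = 8.97×10^6 V/m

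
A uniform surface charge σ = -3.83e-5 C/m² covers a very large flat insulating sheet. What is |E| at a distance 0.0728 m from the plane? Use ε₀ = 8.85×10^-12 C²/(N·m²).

2.16e6 N/C

By planar symmetry E is perpendicular to the sheet and uniform; use a Gaussian pillbox with flat faces of area A on each side of the sheet.
Flux Φ = 2EA and Q_enc = σA, so 2EA = σA/ε₀ ⇒ E = |σ|/(2ε₀), independent of distance.
E = |σ|/(2ε₀) = (3.83e-5)/(2·8.85×10^-12) = 2.16×10^6 N/C.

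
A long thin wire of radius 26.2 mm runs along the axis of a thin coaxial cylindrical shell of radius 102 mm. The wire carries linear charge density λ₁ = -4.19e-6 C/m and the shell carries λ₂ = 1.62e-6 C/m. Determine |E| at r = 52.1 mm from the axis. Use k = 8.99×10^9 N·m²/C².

E = 1.45×10^6 N/C

Take a coaxial cylindrical Gaussian surface of radius r = 52.1 mm and length L (between the conductors, 26.2 mm < r < 102 mm).
The shell at 102 mm lies outside the Gaussian surface, so λ_enc = λ₁ = -4.19×10^-6 C/m.
Applying ∮E·dA = Q_enc/ε₀ with the end caps contributing no flux:
E = 2k|λ_enc|/r = 2(8.99×10^9)(4.19×10^-6)/(0.0521) = 1.45e6 N/C.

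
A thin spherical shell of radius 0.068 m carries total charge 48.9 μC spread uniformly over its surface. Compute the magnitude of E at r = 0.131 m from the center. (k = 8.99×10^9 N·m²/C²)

Take a concentric spherical Gaussian surface of radius r = 0.131 m (r > 0.068 m).
The entire shell is enclosed: Q_enc = 4.89×10^-5 C.
By Gauss's law, ∮E·dA = E·4πr² = Q_enc/ε₀.
E = k|Q_enc|/r² = (8.99×10^9)(4.89×10^-5)/(0.131)² = 2.56e7 N/C.

2.56×10^7 N/C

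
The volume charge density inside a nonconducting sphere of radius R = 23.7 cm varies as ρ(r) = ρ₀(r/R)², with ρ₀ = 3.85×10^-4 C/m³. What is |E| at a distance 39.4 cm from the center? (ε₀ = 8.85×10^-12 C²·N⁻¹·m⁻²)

|E| = 7.46×10^5 V/m

Take a concentric spherical Gaussian surface of radius r = 39.4 cm (r > R, all charge enclosed).
Q_enc = 4π ∫₀^R ρ₀(r'/R)^2 r'² dr' = 4πρ₀R³/5 = 1.288×10^-5 C.
Gauss's law: E·4πr² = Q_enc/ε₀.
E = |Q_enc|/(4πε₀r²) = (1.288×10^-5)/(4π·8.85×10^-12·(0.394)²) = 7.46e5 N/C.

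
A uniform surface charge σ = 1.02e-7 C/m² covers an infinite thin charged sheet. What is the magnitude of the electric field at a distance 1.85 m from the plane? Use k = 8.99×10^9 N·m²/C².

By planar symmetry E is perpendicular to the sheet and uniform; use a Gaussian pillbox with flat faces of area A on each side of the sheet.
Only the two end caps contribute flux: Φ = 2EA. With Q_enc = σA, Gauss's law gives E = |σ|/(2ε₀).
E = 2πk|σ| = 2π(8.99×10^9)(1.02×10^-7) = 5.76e3 N/C.

E = 5.76×10^3 V/m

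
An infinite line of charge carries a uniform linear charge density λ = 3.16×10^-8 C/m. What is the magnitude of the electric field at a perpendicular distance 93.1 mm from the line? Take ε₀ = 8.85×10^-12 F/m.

E = 6.10×10^3 N/C

Coaxial Gaussian cylinder, radius r = 93.1 mm, length L.
Q_enc = λL, so λ_enc = 3.16e-8 C/m.
Applying ∮E·dA = Q_enc/ε₀ with the end caps contributing no flux:
E = |λ_enc|/(2πε₀r) = (3.16e-8)/(2π·8.85×10^-12·0.0931) = 6.10×10^3 N/C.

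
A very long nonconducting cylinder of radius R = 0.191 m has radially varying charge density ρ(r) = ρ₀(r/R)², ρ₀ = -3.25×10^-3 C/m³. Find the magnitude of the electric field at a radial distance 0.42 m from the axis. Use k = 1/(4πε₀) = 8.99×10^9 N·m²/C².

Coaxial Gaussian cylinder, radius r = 0.42 m, length L (r > R, full charge per length enclosed).
λ_enc = 2π ∫₀^R ρ₀(r'/R)^2 r' dr' = 2πρ₀R²/4 = -1.862×10^-4 C/m.
Applying ∮E·dA = Q_enc/ε₀ with the end caps contributing no flux:
E = 2k|λ_enc|/r = 2(8.99×10^9)(1.862×10^-4)/(0.42) = 7.97e6 N/C.

|E| = 7.97e6 N/C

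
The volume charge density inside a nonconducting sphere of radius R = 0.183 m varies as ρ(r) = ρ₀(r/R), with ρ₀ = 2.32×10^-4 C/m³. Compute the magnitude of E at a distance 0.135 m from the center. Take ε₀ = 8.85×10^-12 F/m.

E = 6.53e5 N/C

Use a concentric Gaussian sphere at r = 0.135 m (r < R).
Integrate the density: Q_enc = 4π ∫₀^r ρ₀(r'/R)^1 r'² dr' = 4πρ₀ r^4/(4·R) = 1.323e-6 C.
Since E is radial and uniform over the Gaussian sphere, Φ = E·4πr² = Q_enc/ε₀.
E = |Q_enc|/(4πε₀r²) = (1.323×10^-6)/(4π·8.85×10^-12·(0.135)²) = 6.53×10^5 N/C.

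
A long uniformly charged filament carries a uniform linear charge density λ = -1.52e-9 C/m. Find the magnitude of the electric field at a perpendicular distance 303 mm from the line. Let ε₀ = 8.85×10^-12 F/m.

By cylindrical symmetry E is radial; use a coaxial Gaussian cylinder of radius 303 mm and length L.
Q_enc = λL, so λ_enc = -1.52e-9 C/m.
Applying ∮E·dA = Q_enc/ε₀ with the end caps contributing no flux:
E = |λ_enc|/(2πε₀r) = (1.52e-9)/(2π·8.85×10^-12·0.303) = 90.2 N/C.

|E| ≈ 90.2 V/m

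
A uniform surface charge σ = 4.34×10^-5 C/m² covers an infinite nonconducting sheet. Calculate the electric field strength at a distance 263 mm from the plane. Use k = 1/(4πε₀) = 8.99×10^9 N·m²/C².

|E| ≈ 2.45×10^6 V/m

The symmetry is planar: E is normal to the sheet and the same magnitude on both sides. Take a pillbox straddling the sheet with end-cap area A.
Flux Φ = 2EA and Q_enc = σA, so 2EA = σA/ε₀ ⇒ E = |σ|/(2ε₀), independent of distance.
E = 2πk|σ| = 2π(8.99×10^9)(4.34×10^-5) = 2.45×10^6 N/C.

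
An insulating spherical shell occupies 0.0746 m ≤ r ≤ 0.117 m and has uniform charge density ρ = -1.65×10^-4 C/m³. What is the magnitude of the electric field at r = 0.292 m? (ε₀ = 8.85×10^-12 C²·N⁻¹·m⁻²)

E ≈ 8.65×10^4 N/C

By spherical symmetry E is radial; choose a Gaussian sphere of radius r = 0.292 m (r > 0.117 m, enclosing the whole shell).
Q_enc = ρ·(4π/3)(b³ − a³) = (-1.65e-4)·(4π/3)·((0.117)³ − (0.0746)³) = -8.20×10^-7 C.
By Gauss's law, ∮E·dA = E·4πr² = Q_enc/ε₀.
E = |Q_enc|/(4πε₀r²) = (8.20e-7)/(4π·8.85×10^-12·(0.292)²) = 8.65×10^4 N/C.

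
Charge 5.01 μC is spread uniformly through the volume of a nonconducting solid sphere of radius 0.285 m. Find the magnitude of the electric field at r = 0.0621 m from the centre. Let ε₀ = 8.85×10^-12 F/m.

Symmetry ⇒ E = E(r) r̂. Gaussian sphere of radius r = 0.0621 m (r < R).
For a uniform sphere the enclosed fraction is (r/R)³, so Q_enc = (5.01 μC)(0.0621/0.285)³ = 5.183×10^-8 C.
Applying ∮E·dA = Q_enc/ε₀ with Φ = E(4πr²):
E = |Q_enc|/(4πε₀r²) = (5.183×10^-8)/(4π·8.85×10^-12·(0.0621)²) = 1.21e5 N/C.

E ≈ 1.21e5 V/m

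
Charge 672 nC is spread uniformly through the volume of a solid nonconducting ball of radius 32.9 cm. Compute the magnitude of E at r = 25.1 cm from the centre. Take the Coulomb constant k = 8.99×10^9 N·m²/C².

E = 4.26×10^4 N/C

Use a concentric Gaussian sphere at r = 25.1 cm (r < R).
Only the charge within r is enclosed: Q_enc = Q·(r/R)³ = (672 nC)·(25.1 cm/32.9 cm)³ = 2.984×10^-7 C.
Gauss's law: E·4πr² = Q_enc/ε₀.
E = k|Q_enc|/r² = (8.99×10^9)(2.984e-7)/(0.251)² = 4.26×10^4 N/C.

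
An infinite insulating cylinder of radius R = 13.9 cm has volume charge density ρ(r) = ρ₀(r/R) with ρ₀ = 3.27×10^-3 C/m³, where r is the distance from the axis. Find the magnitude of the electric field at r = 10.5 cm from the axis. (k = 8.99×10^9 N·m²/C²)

|E| = 9.77e6 V/m

Choose a coaxial cylinder of radius r = 10.5 cm (arbitrary length L) as the Gaussian surface (r < R).
Integrating ρ over the cross-section to radius r: λ_enc = (2πρ₀/R) ∫₀^r r'^2 dr' = 2πρ₀ r^3/(3·R) = 5.704e-5 C/m.
By Gauss's law (flux through the curved wall only), E·2πrL = λ_enc L/ε₀.
E = 2k|λ_enc|/r = 2(8.99×10^9)(5.704×10^-5)/(0.105) = 9.77×10^6 N/C.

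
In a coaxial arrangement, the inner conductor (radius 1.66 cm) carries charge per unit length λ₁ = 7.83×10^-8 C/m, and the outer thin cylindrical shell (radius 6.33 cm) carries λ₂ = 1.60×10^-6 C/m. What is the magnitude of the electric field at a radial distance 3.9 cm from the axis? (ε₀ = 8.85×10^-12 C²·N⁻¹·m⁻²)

Take a coaxial cylindrical Gaussian surface of radius r = 3.9 cm and length L (between the conductors, 1.66 cm < r < 6.33 cm).
Only the inner wire is enclosed; the outer shell contributes nothing inside itself. λ_enc = λ₁ = 7.83×10^-8 C/m.
Since E is radial and uniform over the curved surface, Φ = E·2πrL = Q_enc/ε₀ = λ_enc L/ε₀.
E = |λ_enc|/(2πε₀r) = (7.83×10^-8)/(2π·8.85×10^-12·0.039) = 3.61×10^4 N/C.

3.61e4 V/m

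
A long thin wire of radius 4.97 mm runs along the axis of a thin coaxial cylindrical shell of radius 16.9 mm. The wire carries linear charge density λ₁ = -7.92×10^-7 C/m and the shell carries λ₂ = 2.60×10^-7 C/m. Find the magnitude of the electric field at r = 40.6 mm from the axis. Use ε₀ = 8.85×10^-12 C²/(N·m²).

E = 2.36×10^5 N/C

Coaxial Gaussian cylinder, radius r = 40.6 mm, length L (r > 16.9 mm, enclosing both).
λ_enc = λ₁ + λ₂ = (-7.92×10^-7) + (2.60×10^-7) = -5.32×10^-7 C/m.
Since E is radial and uniform over the curved surface, Φ = E·2πrL = Q_enc/ε₀ = λ_enc L/ε₀.
E = |λ_enc|/(2πε₀r) = (5.32×10^-7)/(2π·8.85×10^-12·0.0406) = 2.36×10^5 N/C.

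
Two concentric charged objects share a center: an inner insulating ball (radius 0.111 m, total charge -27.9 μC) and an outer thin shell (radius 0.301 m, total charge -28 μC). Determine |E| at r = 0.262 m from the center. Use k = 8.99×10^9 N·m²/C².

|E| = 3.65×10^6 N/C

Symmetry ⇒ E = E(r) r̂. Gaussian sphere of radius r = 0.262 m (between the bodies, 0.111 m < r < 0.301 m).
Only the inner charge is enclosed; the outer shell contributes nothing inside itself. Q_enc = -27.9 μC = -2.79×10^-5 C.
By Gauss's law, ∮E·dA = E·4πr² = Q_enc/ε₀.
E = k|Q_enc|/r² = (8.99×10^9)(2.79×10^-5)/(0.262)² = 3.65×10^6 N/C.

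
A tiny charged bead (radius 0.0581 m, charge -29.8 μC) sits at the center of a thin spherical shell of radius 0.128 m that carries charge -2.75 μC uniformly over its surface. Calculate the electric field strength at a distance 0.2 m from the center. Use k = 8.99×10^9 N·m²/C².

Take a concentric spherical Gaussian surface of radius r = 0.2 m (r > 0.128 m, enclosing both).
Q_enc = (-29.8 μC) + (-2.75 μC) = -3.255e-5 C.
Since E is radial and uniform over the Gaussian sphere, Φ = E·4πr² = Q_enc/ε₀.
E = k|Q_enc|/r² = (8.99×10^9)(3.255e-5)/(0.2)² = 7.32×10^6 N/C.

7.32×10^6 N/C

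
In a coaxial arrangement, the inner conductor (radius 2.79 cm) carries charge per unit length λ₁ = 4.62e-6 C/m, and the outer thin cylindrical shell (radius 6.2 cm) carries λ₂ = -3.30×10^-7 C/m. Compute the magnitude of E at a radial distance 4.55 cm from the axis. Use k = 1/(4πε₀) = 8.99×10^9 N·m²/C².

|E| = 1.83×10^6 N/C

Coaxial Gaussian cylinder, radius r = 4.55 cm, length L (between the conductors, 2.79 cm < r < 6.2 cm).
Only the inner wire is enclosed; the outer shell contributes nothing inside itself. λ_enc = λ₁ = 4.62e-6 C/m.
Since E is radial and uniform over the curved surface, Φ = E·2πrL = Q_enc/ε₀ = λ_enc L/ε₀.
E = 2k|λ_enc|/r = 2(8.99×10^9)(4.62e-6)/(0.0455) = 1.83×10^6 N/C.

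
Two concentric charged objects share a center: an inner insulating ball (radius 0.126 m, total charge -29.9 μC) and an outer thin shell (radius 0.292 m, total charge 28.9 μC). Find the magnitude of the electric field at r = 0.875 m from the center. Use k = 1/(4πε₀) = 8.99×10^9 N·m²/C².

1.17e4 N/C

Take a concentric spherical Gaussian surface of radius r = 0.875 m (r > 0.292 m, enclosing both).
Q_enc = (-29.9 μC) + (28.9 μC) = -1.00×10^-6 C.
Applying ∮E·dA = Q_enc/ε₀ with Φ = E(4πr²):
E = k|Q_enc|/r² = (8.99×10^9)(1.00e-6)/(0.875)² = 1.17×10^4 N/C.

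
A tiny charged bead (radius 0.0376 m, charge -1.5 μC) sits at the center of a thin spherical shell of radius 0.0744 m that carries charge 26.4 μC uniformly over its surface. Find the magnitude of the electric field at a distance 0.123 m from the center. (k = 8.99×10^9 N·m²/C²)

Symmetry ⇒ E = E(r) r̂. Gaussian sphere of radius r = 0.123 m (r > 0.0744 m, enclosing both).
Q_enc = (-1.5 μC) + (26.4 μC) = 2.49×10^-5 C.
Gauss's law: E·4πr² = Q_enc/ε₀.
E = k|Q_enc|/r² = (8.99×10^9)(2.49e-5)/(0.123)² = 1.48×10^7 N/C.

E = 1.48e7 N/C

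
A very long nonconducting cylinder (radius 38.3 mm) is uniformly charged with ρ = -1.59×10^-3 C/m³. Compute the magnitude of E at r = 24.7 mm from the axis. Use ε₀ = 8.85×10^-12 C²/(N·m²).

Choose a coaxial cylinder of radius r = 24.7 mm (arbitrary length L) as the Gaussian surface (r < R).
Enclosed charge per unit length: λ_enc = ρ·πr² = (-1.59e-3)π(0.0247)² = -3.047×10^-6 C/m.
By Gauss's law (flux through the curved wall only), E·2πrL = λ_enc L/ε₀.
E = |λ_enc|/(2πε₀r) = (3.047×10^-6)/(2π·8.85×10^-12·0.0247) = 2.22e6 N/C.

E = 2.22e6 V/m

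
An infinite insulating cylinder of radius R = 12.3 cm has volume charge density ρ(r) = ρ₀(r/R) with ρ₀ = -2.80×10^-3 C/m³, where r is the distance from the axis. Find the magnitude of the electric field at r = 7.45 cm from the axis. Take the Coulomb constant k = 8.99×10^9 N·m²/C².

By cylindrical symmetry E is radial; use a coaxial Gaussian cylinder of radius 7.45 cm and length L (r < R).
λ_enc = ∫₀^r ρ(r')·2πr' dr' = (2πρ₀/R)·r^3/3 = -1.971×10^-5 C/m.
Applying ∮E·dA = Q_enc/ε₀ with the end caps contributing no flux:
E = 2k|λ_enc|/r = 2(8.99×10^9)(1.971×10^-5)/(0.0745) = 4.76×10^6 N/C.

E = 4.76e6 N/C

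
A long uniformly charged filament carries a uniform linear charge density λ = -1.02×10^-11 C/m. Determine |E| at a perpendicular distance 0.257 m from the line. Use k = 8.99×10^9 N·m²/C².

Take a coaxial cylindrical Gaussian surface of radius r = 0.257 m and length L.
Q_enc = λL, so λ_enc = -1.02×10^-11 C/m.
By Gauss's law (flux through the curved wall only), E·2πrL = λ_enc L/ε₀.
E = 2k|λ_enc|/r = 2(8.99×10^9)(1.02×10^-11)/(0.257) = 0.714 N/C.

E = 0.714 N/C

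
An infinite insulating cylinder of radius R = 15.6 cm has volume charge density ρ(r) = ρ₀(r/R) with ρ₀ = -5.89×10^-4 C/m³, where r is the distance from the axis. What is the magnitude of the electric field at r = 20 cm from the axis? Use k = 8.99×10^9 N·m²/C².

E = 2.70×10^6 N/C

Coaxial Gaussian cylinder, radius r = 20 cm, length L (r > R, full charge per length enclosed).
λ_enc = 2π ∫₀^R ρ₀(r'/R)^1 r' dr' = 2πρ₀R²/3 = -3.002×10^-5 C/m.
Applying ∮E·dA = Q_enc/ε₀ with the end caps contributing no flux:
E = 2k|λ_enc|/r = 2(8.99×10^9)(3.002×10^-5)/(0.2) = 2.70×10^6 N/C.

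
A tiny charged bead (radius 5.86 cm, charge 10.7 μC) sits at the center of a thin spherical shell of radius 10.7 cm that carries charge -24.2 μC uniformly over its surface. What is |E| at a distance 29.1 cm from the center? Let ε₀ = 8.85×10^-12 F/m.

E ≈ 1.43×10^6 N/C

Symmetry ⇒ E = E(r) r̂. Gaussian sphere of radius r = 29.1 cm (r > 10.7 cm, enclosing both).
Q_enc = (10.7 μC) + (-24.2 μC) = -1.35×10^-5 C.
Gauss's law: E·4πr² = Q_enc/ε₀.
E = |Q_enc|/(4πε₀r²) = (1.35×10^-5)/(4π·8.85×10^-12·(0.291)²) = 1.43e6 N/C.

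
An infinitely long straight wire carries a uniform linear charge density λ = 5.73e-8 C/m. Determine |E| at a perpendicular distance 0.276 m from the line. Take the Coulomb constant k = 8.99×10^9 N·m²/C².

E = 3.73×10^3 N/C

By cylindrical symmetry E is radial; use a coaxial Gaussian cylinder of radius 0.276 m and length L.
Q_enc = λL, so λ_enc = 5.73×10^-8 C/m.
Since E is radial and uniform over the curved surface, Φ = E·2πrL = Q_enc/ε₀ = λ_enc L/ε₀.
E = 2k|λ_enc|/r = 2(8.99×10^9)(5.73×10^-8)/(0.276) = 3.73×10^3 N/C.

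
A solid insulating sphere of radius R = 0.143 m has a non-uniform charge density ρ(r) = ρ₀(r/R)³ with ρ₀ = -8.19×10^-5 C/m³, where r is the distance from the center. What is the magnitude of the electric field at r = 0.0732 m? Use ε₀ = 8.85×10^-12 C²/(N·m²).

E ≈ 1.51×10^4 V/m

By spherical symmetry E is radial; choose a Gaussian sphere of radius r = 0.0732 m (r < R).
Integrate the density: Q_enc = 4π ∫₀^r ρ₀(r'/R)^3 r'² dr' = 4πρ₀ r^6/(6·R³) = -9.024×10^-9 C.
Since E is radial and uniform over the Gaussian sphere, Φ = E·4πr² = Q_enc/ε₀.
E = |Q_enc|/(4πε₀r²) = (9.024×10^-9)/(4π·8.85×10^-12·(0.0732)²) = 1.51×10^4 N/C.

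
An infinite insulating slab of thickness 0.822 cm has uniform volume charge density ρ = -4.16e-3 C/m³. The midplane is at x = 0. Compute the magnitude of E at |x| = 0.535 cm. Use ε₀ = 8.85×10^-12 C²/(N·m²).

1.93×10^6 N/C

The point |x| = 0.535 cm lies outside the slab (half-thickness 0.00411 m). A symmetric pillbox spanning the full slab encloses Q_enc = ρ·d·A.
Flux = 2EA ⇒ E = |ρ|d/(2ε₀), independent of distance outside.
E = (4.16×10^-3)(0.00822)/(2·8.85×10^-12) = 1.93×10^6 N/C.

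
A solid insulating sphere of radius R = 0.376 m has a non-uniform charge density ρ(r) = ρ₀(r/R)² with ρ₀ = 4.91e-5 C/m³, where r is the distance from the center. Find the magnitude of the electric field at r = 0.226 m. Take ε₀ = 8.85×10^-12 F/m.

|E| ≈ 9.06×10^4 N/C

By spherical symmetry E is radial; choose a Gaussian sphere of radius r = 0.226 m (r < R).
Integrate the density: Q_enc = 4π ∫₀^r ρ₀(r'/R)^2 r'² dr' = 4πρ₀ r^5/(5·R²) = 5.146×10^-7 C.
Since E is radial and uniform over the Gaussian sphere, Φ = E·4πr² = Q_enc/ε₀.
E = |Q_enc|/(4πε₀r²) = (5.146×10^-7)/(4π·8.85×10^-12·(0.226)²) = 9.06e4 N/C.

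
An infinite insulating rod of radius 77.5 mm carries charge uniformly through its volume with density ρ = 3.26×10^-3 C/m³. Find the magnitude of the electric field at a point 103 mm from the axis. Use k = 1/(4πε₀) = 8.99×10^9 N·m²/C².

By cylindrical symmetry E is radial; use a coaxial Gaussian cylinder of radius 103 mm and length L (r > 77.5 mm, full cross-section enclosed).
λ_enc = ρ·πR² = (3.26e-3)π(0.0775)² = 6.151e-5 C/m.
Gauss's law: E·2πrL = λ_enc L/ε₀.
E = 2k|λ_enc|/r = 2(8.99×10^9)(6.151e-5)/(0.103) = 1.07×10^7 N/C.

|E| ≈ 1.07×10^7 V/m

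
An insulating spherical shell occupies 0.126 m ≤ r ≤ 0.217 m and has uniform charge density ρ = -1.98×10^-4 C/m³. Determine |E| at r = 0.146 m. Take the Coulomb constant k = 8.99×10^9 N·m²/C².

Symmetry ⇒ E = E(r) r̂. Gaussian sphere of radius r = 0.146 m (within the shell material, 0.126 m < r < 0.217 m).
Only the shell between 0.126 m and r is enclosed: Q_enc = ρ·(4π/3)(r³ − a³) = (-1.98×10^-4)·(4π/3)·((0.146)³ − (0.126)³) = -9.221×10^-7 C.
By Gauss's law, ∮E·dA = E·4πr² = Q_enc/ε₀.
E = k|Q_enc|/r² = (8.99×10^9)(9.221×10^-7)/(0.146)² = 3.89e5 N/C.

3.89×10^5 N/C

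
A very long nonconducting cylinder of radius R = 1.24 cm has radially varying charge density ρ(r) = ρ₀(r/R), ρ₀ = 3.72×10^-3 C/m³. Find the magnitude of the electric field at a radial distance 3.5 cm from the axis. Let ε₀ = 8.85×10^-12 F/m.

E ≈ 6.16e5 N/C

Choose a coaxial cylinder of radius r = 3.5 cm (arbitrary length L) as the Gaussian surface (r > R, full charge per length enclosed).
λ_enc = 2π ∫₀^R ρ₀(r'/R)^1 r' dr' = 2πρ₀R²/3 = 1.198e-6 C/m.
Applying ∮E·dA = Q_enc/ε₀ with the end caps contributing no flux:
E = |λ_enc|/(2πε₀r) = (1.198×10^-6)/(2π·8.85×10^-12·0.035) = 6.16×10^5 N/C.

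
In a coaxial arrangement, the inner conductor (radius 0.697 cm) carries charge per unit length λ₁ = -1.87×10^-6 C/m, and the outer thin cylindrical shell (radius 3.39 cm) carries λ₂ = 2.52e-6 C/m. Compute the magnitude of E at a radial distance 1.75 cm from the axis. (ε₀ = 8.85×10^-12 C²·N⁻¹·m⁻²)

|E| = 1.92×10^6 N/C

Take a coaxial cylindrical Gaussian surface of radius r = 1.75 cm and length L (between the conductors, 0.697 cm < r < 3.39 cm).
The shell at 3.39 cm lies outside the Gaussian surface, so λ_enc = λ₁ = -1.87×10^-6 C/m.
Gauss's law: E·2πrL = λ_enc L/ε₀.
E = |λ_enc|/(2πε₀r) = (1.87×10^-6)/(2π·8.85×10^-12·0.0175) = 1.92×10^6 N/C.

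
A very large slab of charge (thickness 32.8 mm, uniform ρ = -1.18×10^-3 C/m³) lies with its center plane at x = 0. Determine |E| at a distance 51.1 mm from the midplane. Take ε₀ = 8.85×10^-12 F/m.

The point |x| = 51.1 mm lies outside the slab (half-thickness 0.0164 m). A symmetric pillbox spanning the full slab encloses Q_enc = ρ·d·A.
Flux = 2EA ⇒ E = |ρ|d/(2ε₀), independent of distance outside.
E = (1.18×10^-3)(0.0328)/(2·8.85×10^-12) = 2.19×10^6 N/C.

|E| = 2.19×10^6 N/C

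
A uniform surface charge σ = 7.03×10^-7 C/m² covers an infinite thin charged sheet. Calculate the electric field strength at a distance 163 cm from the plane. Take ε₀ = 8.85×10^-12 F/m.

|E| = 3.97×10^4 V/m

Choose a cylindrical pillbox piercing the sheet, end faces (area A) parallel to it.
Flux Φ = 2EA and Q_enc = σA, so 2EA = σA/ε₀ ⇒ E = |σ|/(2ε₀), independent of distance.
E = |σ|/(2ε₀) = (7.03×10^-7)/(2·8.85×10^-12) = 3.97×10^4 N/C.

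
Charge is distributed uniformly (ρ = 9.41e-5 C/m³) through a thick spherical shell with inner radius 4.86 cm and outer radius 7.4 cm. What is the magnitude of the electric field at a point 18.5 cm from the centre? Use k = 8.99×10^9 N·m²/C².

E = 3.01e4 N/C

By spherical symmetry E is radial; choose a Gaussian sphere of radius r = 18.5 cm (r > 7.4 cm, enclosing the whole shell).
Q_enc = ρ·(4π/3)(b³ − a³) = (9.41e-5)·(4π/3)·((0.074)³ − (0.0486)³) = 1.145e-7 C.
Since E is radial and uniform over the Gaussian sphere, Φ = E·4πr² = Q_enc/ε₀.
E = k|Q_enc|/r² = (8.99×10^9)(1.145×10^-7)/(0.185)² = 3.01e4 N/C.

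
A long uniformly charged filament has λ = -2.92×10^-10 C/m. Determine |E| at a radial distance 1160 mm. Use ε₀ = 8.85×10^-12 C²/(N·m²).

|E| ≈ 4.53 N/C

Take a coaxial cylindrical Gaussian surface of radius r = 1160 mm and length L.
Q_enc = λL, so λ_enc = -2.92×10^-10 C/m.
Gauss's law: E·2πrL = λ_enc L/ε₀.
E = |λ_enc|/(2πε₀r) = (2.92×10^-10)/(2π·8.85×10^-12·1.16) = 4.53 N/C.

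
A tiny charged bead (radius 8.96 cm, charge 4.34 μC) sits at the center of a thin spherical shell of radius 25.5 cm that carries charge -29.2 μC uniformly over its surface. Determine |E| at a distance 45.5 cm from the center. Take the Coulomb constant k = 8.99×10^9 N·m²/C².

By spherical symmetry E is radial; choose a Gaussian sphere of radius r = 45.5 cm (r > 25.5 cm, enclosing both).
Q_enc = (4.34 μC) + (-29.2 μC) = -2.486e-5 C.
By Gauss's law, ∮E·dA = E·4πr² = Q_enc/ε₀.
E = k|Q_enc|/r² = (8.99×10^9)(2.486×10^-5)/(0.455)² = 1.08e6 N/C.

E = 1.08×10^6 V/m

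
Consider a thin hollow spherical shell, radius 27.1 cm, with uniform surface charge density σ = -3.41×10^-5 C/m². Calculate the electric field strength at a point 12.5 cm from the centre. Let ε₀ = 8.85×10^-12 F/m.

E = 0 (no enclosed charge)

Symmetry ⇒ E = E(r) r̂. Gaussian sphere of radius r = 12.5 cm (inside the shell, r < 27.1 cm).
No charge lies within this surface, so Q_enc = 0 and Gauss's law gives E·4πr² = 0 ⇒ E = 0.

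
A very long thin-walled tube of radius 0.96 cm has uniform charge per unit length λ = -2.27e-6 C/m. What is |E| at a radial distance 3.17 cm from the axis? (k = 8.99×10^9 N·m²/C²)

1.29e6 N/C

Choose a coaxial cylinder of radius r = 3.17 cm (arbitrary length L) as the Gaussian surface (r > 0.96 cm).
The full line charge is enclosed: λ_enc = -2.27e-6 C/m.
Applying ∮E·dA = Q_enc/ε₀ with the end caps contributing no flux:
E = 2k|λ_enc|/r = 2(8.99×10^9)(2.27×10^-6)/(0.0317) = 1.29×10^6 N/C.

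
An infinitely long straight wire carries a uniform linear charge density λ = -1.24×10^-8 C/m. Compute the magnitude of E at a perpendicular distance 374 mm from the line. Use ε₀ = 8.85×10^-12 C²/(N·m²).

Choose a coaxial cylinder of radius r = 374 mm (arbitrary length L) as the Gaussian surface.
Q_enc = λL, so λ_enc = -1.24e-8 C/m.
By Gauss's law (flux through the curved wall only), E·2πrL = λ_enc L/ε₀.
E = |λ_enc|/(2πε₀r) = (1.24×10^-8)/(2π·8.85×10^-12·0.374) = 596 N/C.

|E| ≈ 596 V/m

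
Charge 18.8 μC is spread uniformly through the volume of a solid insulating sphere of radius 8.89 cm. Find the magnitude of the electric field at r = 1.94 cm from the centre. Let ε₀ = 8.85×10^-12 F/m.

Symmetry ⇒ E = E(r) r̂. Gaussian sphere of radius r = 1.94 cm (r < R).
Only the charge within r is enclosed: Q_enc = Q·(r/R)³ = (18.8 μC)·(1.94 cm/8.89 cm)³ = 1.954e-7 C.
By Gauss's law, ∮E·dA = E·4πr² = Q_enc/ε₀.
E = |Q_enc|/(4πε₀r²) = (1.954×10^-7)/(4π·8.85×10^-12·(0.0194)²) = 4.67e6 N/C.

E = 4.67×10^6 N/C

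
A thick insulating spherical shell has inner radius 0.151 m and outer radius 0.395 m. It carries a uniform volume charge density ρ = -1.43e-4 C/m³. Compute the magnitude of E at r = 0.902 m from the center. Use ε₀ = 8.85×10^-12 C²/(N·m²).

Symmetry ⇒ E = E(r) r̂. Gaussian sphere of radius r = 0.902 m (r > 0.395 m, enclosing the whole shell).
Q_enc = ρ·(4π/3)(b³ − a³) = (-1.43×10^-4)·(4π/3)·((0.395)³ − (0.151)³) = -3.485×10^-5 C.
Gauss's law: E·4πr² = Q_enc/ε₀.
E = |Q_enc|/(4πε₀r²) = (3.485e-5)/(4π·8.85×10^-12·(0.902)²) = 3.85×10^5 N/C.

E ≈ 3.85×10^5 N/C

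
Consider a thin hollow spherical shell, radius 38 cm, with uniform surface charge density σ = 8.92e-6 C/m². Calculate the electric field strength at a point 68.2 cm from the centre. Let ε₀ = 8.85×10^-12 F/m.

Use a concentric Gaussian sphere at r = 68.2 cm (r > 38 cm).
The entire shell is enclosed: Q_enc = σ·4πR² = (8.92×10^-6)·4π·(0.38)² = 1.619×10^-5 C.
Since E is radial and uniform over the Gaussian sphere, Φ = E·4πr² = Q_enc/ε₀.
E = |Q_enc|/(4πε₀r²) = (1.619e-5)/(4π·8.85×10^-12·(0.682)²) = 3.13e5 N/C.

|E| = 3.13×10^5 V/m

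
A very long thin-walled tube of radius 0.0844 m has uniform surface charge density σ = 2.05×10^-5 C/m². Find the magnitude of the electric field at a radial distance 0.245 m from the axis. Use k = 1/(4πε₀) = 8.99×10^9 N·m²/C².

Take a coaxial cylindrical Gaussian surface of radius r = 0.245 m and length L (r > 0.0844 m).
The whole shell is enclosed: λ_enc = σ·2πR = (2.05e-5)·2π·(0.0844) = 1.087e-5 C/m.
Gauss's law: E·2πrL = λ_enc L/ε₀.
E = 2k|λ_enc|/r = 2(8.99×10^9)(1.087×10^-5)/(0.245) = 7.98e5 N/C.

7.98×10^5 N/C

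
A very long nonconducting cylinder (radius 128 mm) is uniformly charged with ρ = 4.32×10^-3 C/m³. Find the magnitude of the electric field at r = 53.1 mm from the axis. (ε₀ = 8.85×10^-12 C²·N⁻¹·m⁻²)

E = 1.30×10^7 N/C

Take a coaxial cylindrical Gaussian surface of radius r = 53.1 mm and length L (r < R).
Charge inside radius r per length L is ρ·πr²·L, so λ_enc = ρπr² = 3.827×10^-5 C/m.
Since E is radial and uniform over the curved surface, Φ = E·2πrL = Q_enc/ε₀ = λ_enc L/ε₀.
E = |λ_enc|/(2πε₀r) = (3.827×10^-5)/(2π·8.85×10^-12·0.0531) = 1.30×10^7 N/C.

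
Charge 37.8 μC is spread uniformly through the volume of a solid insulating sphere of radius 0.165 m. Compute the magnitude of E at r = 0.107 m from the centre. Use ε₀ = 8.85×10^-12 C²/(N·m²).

Symmetry ⇒ E = E(r) r̂. Gaussian sphere of radius r = 0.107 m (r < R).
For a uniform sphere the enclosed fraction is (r/R)³, so Q_enc = (37.8 μC)(0.107/0.165)³ = 1.031e-5 C.
By Gauss's law, ∮E·dA = E·4πr² = Q_enc/ε₀.
E = |Q_enc|/(4πε₀r²) = (1.031×10^-5)/(4π·8.85×10^-12·(0.107)²) = 8.10e6 N/C.

|E| ≈ 8.10×10^6 N/C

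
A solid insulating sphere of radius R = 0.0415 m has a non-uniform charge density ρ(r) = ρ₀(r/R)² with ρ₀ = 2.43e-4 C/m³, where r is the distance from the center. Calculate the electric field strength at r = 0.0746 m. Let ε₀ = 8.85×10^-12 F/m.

7.05×10^4 N/C

By spherical symmetry E is radial; choose a Gaussian sphere of radius r = 0.0746 m (r > R, all charge enclosed).
Q_enc = 4π ∫₀^R ρ₀(r'/R)^2 r'² dr' = 4πρ₀R³/5 = 4.365e-8 C.
Gauss's law: E·4πr² = Q_enc/ε₀.
E = |Q_enc|/(4πε₀r²) = (4.365×10^-8)/(4π·8.85×10^-12·(0.0746)²) = 7.05×10^4 N/C.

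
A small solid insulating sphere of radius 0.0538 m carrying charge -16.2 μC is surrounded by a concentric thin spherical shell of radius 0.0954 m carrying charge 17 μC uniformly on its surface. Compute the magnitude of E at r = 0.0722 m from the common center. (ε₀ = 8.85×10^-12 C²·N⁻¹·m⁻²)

By spherical symmetry E is radial; choose a Gaussian sphere of radius r = 0.0722 m (between the bodies, 0.0538 m < r < 0.0954 m).
Only the inner charge is enclosed; the outer shell contributes nothing inside itself. Q_enc = -16.2 μC = -1.62×10^-5 C.
Gauss's law: E·4πr² = Q_enc/ε₀.
E = |Q_enc|/(4πε₀r²) = (1.62e-5)/(4π·8.85×10^-12·(0.0722)²) = 2.79e7 N/C.

E ≈ 2.79×10^7 V/m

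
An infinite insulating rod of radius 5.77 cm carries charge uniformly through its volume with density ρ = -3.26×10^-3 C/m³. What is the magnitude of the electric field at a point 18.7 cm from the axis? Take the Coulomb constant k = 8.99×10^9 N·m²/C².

|E| = 3.28e6 N/C

By cylindrical symmetry E is radial; use a coaxial Gaussian cylinder of radius 18.7 cm and length L (r > 5.77 cm, full cross-section enclosed).
λ_enc = ρ·πR² = (-3.26e-3)π(0.0577)² = -3.41×10^-5 C/m.
By Gauss's law (flux through the curved wall only), E·2πrL = λ_enc L/ε₀.
E = 2k|λ_enc|/r = 2(8.99×10^9)(3.41×10^-5)/(0.187) = 3.28e6 N/C.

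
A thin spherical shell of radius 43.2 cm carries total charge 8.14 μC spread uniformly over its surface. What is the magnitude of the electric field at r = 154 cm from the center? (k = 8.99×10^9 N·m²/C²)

Symmetry ⇒ E = E(r) r̂. Gaussian sphere of radius r = 154 cm (r > 43.2 cm).
The entire shell is enclosed: Q_enc = 8.14×10^-6 C.
Applying ∮E·dA = Q_enc/ε₀ with Φ = E(4πr²):
E = k|Q_enc|/r² = (8.99×10^9)(8.14×10^-6)/(1.54)² = 3.09e4 N/C.

|E| ≈ 3.09×10^4 N/C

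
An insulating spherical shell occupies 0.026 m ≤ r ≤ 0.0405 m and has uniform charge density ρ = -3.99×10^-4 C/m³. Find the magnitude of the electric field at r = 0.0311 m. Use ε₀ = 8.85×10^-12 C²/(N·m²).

E ≈ 1.94×10^5 N/C

Use a concentric Gaussian sphere at r = 0.0311 m (within the shell material, 0.026 m < r < 0.0405 m).
Only the shell between 0.026 m and r is enclosed: Q_enc = ρ·(4π/3)(r³ − a³) = (-3.99×10^-4)·(4π/3)·((0.0311)³ − (0.026)³) = -2.09×10^-8 C.
Since E is radial and uniform over the Gaussian sphere, Φ = E·4πr² = Q_enc/ε₀.
E = |Q_enc|/(4πε₀r²) = (2.09e-8)/(4π·8.85×10^-12·(0.0311)²) = 1.94×10^5 N/C.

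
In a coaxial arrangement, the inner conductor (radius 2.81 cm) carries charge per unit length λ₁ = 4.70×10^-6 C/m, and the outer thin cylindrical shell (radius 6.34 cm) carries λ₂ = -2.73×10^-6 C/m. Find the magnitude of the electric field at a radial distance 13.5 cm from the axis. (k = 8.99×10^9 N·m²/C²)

Choose a coaxial cylinder of radius r = 13.5 cm (arbitrary length L) as the Gaussian surface (r > 6.34 cm, enclosing both).
λ_enc = λ₁ + λ₂ = (4.70×10^-6) + (-2.73×10^-6) = 1.97×10^-6 C/m.
Since E is radial and uniform over the curved surface, Φ = E·2πrL = Q_enc/ε₀ = λ_enc L/ε₀.
E = 2k|λ_enc|/r = 2(8.99×10^9)(1.97×10^-6)/(0.135) = 2.62×10^5 N/C.

|E| = 2.62×10^5 V/m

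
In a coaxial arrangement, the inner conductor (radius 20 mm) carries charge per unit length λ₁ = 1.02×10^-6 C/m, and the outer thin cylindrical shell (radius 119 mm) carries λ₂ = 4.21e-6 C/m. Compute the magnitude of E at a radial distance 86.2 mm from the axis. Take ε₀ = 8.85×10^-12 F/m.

Take a coaxial cylindrical Gaussian surface of radius r = 86.2 mm and length L (between the conductors, 20 mm < r < 119 mm).
The shell at 119 mm lies outside the Gaussian surface, so λ_enc = λ₁ = 1.02e-6 C/m.
By Gauss's law (flux through the curved wall only), E·2πrL = λ_enc L/ε₀.
E = |λ_enc|/(2πε₀r) = (1.02×10^-6)/(2π·8.85×10^-12·0.0862) = 2.13×10^5 N/C.

E ≈ 2.13×10^5 N/C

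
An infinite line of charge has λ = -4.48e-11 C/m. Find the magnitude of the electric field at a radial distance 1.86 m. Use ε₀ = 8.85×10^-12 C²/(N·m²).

E = 0.433 V/m

Choose a coaxial cylinder of radius r = 1.86 m (arbitrary length L) as the Gaussian surface.
Q_enc = λL, so λ_enc = -4.48×10^-11 C/m.
By Gauss's law (flux through the curved wall only), E·2πrL = λ_enc L/ε₀.
E = |λ_enc|/(2πε₀r) = (4.48×10^-11)/(2π·8.85×10^-12·1.86) = 0.433 N/C.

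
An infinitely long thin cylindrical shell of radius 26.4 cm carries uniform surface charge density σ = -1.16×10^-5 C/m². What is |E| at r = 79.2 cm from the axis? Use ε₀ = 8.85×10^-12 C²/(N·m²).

Coaxial Gaussian cylinder, radius r = 79.2 cm, length L (r > 26.4 cm).
The whole shell is enclosed: λ_enc = σ·2πR = (-1.16e-5)·2π·(0.264) = -1.924e-5 C/m.
Applying ∮E·dA = Q_enc/ε₀ with the end caps contributing no flux:
E = |λ_enc|/(2πε₀r) = (1.924e-5)/(2π·8.85×10^-12·0.792) = 4.37×10^5 N/C.

|E| = 4.37e5 N/C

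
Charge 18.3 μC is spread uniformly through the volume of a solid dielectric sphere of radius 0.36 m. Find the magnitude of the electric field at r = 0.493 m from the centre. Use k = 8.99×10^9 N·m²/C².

|E| ≈ 6.77×10^5 N/C

Symmetry ⇒ E = E(r) r̂. Gaussian sphere of radius r = 0.493 m (r > R, so the entire charge is enclosed).
Q_enc = 18.3 μC = 1.83e-5 C.
Gauss's law: E·4πr² = Q_enc/ε₀.
E = k|Q_enc|/r² = (8.99×10^9)(1.83e-5)/(0.493)² = 6.77×10^5 N/C.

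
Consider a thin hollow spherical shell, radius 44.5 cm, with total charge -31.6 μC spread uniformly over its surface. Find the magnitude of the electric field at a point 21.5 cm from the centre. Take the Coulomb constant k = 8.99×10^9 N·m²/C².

E = 0 (no enclosed charge)

Symmetry ⇒ E = E(r) r̂. Gaussian sphere of radius r = 21.5 cm (inside the shell, r < 44.5 cm).
No charge lies within this surface, so Q_enc = 0 and Gauss's law gives E·4πr² = 0 ⇒ E = 0.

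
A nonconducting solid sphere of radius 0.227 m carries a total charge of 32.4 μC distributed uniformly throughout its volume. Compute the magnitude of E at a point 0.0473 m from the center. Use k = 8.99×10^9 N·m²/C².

Symmetry ⇒ E = E(r) r̂. Gaussian sphere of radius r = 0.0473 m (r < R).
Only the charge within r is enclosed: Q_enc = Q·(r/R)³ = (32.4 μC)·(0.0473 m/0.227 m)³ = 2.931×10^-7 C.
Since E is radial and uniform over the Gaussian sphere, Φ = E·4πr² = Q_enc/ε₀.
E = k|Q_enc|/r² = (8.99×10^9)(2.931×10^-7)/(0.0473)² = 1.18e6 N/C.

|E| ≈ 1.18×10^6 N/C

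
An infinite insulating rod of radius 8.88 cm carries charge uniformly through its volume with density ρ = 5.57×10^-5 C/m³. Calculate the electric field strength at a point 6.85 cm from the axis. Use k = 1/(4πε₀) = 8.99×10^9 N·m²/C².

E ≈ 2.16×10^5 N/C

Take a coaxial cylindrical Gaussian surface of radius r = 6.85 cm and length L (r < R).
Charge inside radius r per length L is ρ·πr²·L, so λ_enc = ρπr² = 8.211×10^-7 C/m.
Since E is radial and uniform over the curved surface, Φ = E·2πrL = Q_enc/ε₀ = λ_enc L/ε₀.
E = 2k|λ_enc|/r = 2(8.99×10^9)(8.211×10^-7)/(0.0685) = 2.16e5 N/C.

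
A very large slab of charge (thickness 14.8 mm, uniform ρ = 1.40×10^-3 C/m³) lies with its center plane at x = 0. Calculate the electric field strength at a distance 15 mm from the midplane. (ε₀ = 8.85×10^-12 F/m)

The point |x| = 15 mm lies outside the slab (half-thickness 0.0074 m). A symmetric pillbox spanning the full slab encloses Q_enc = ρ·d·A.
Flux = 2EA ⇒ E = |ρ|d/(2ε₀), independent of distance outside.
E = (1.40e-3)(0.0148)/(2·8.85×10^-12) = 1.17×10^6 N/C.

E = 1.17e6 N/C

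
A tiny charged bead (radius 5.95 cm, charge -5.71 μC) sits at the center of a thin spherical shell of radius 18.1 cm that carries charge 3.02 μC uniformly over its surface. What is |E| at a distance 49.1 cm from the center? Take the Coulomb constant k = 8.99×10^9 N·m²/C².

E = 1.00e5 V/m

Use a concentric Gaussian sphere at r = 49.1 cm (r > 18.1 cm, enclosing both).
Q_enc = (-5.71 μC) + (3.02 μC) = -2.69e-6 C.
By Gauss's law, ∮E·dA = E·4πr² = Q_enc/ε₀.
E = k|Q_enc|/r² = (8.99×10^9)(2.69×10^-6)/(0.491)² = 1.00e5 N/C.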